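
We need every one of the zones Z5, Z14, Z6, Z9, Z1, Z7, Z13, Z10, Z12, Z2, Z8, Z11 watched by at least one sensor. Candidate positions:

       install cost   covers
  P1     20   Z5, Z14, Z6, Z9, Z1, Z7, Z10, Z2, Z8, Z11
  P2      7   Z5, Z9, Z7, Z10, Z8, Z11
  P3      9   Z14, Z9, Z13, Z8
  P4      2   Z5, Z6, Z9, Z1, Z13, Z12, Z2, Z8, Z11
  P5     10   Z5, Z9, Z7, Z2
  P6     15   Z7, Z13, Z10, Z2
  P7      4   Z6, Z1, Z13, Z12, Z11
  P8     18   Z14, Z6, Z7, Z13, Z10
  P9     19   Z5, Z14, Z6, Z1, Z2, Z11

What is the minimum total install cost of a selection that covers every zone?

18

P2, P3, P4 cover every zone at install cost 7 + 9 + 2 = 18.
Any cover uses at least 2 sensor positions; among all covering selections none totals below 18.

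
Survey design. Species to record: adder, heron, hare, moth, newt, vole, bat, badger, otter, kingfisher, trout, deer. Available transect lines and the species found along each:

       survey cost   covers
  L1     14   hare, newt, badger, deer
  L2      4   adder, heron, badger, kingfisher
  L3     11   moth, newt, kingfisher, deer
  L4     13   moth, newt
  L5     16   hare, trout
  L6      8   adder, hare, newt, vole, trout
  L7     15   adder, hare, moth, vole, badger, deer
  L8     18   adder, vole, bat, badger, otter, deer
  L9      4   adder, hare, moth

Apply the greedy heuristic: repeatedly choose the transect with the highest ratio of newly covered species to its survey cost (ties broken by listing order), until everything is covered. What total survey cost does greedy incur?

34

Pick 1: L2 adds 4 new (adder, heron, badger, kingfisher) at survey cost 4 (ratio 4/4).
Pick 2: L6 adds 4 new (hare, newt, vole, trout) at survey cost 8 (ratio 4/8).
Pick 3: L9 adds 1 new (moth) at survey cost 4 (ratio 1/4).
Pick 4: L8 adds 3 new (bat, otter, deer) at survey cost 18 (ratio 3/18).
Greedy total survey cost: 4 + 8 + 4 + 18 = 34.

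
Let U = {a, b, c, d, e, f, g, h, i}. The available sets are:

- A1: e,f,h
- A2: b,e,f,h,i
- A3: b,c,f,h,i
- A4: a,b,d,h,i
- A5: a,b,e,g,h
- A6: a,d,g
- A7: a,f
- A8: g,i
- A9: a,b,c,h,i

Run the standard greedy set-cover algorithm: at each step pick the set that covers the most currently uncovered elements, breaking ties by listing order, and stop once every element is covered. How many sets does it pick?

Pick 1: A2 covers 5 new elements (b, e, f, h, i).
Pick 2: A6 covers 3 new elements (a, d, g).
Pick 3: A3 covers 1 new elements (c).
Greedy uses 3 sets.

3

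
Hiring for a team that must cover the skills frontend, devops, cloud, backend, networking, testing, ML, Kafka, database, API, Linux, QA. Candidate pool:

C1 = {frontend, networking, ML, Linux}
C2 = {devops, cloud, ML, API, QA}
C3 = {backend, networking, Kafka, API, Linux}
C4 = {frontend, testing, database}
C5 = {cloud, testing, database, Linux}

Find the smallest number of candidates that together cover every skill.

C2, C3, C4 together cover {frontend, devops, cloud, backend, networking, testing, ML, Kafka, database, API, Linux, QA} — every skill.
No 2 of the 5 candidates cover everything (all 10 pairs fall short), so 3 is minimum.

3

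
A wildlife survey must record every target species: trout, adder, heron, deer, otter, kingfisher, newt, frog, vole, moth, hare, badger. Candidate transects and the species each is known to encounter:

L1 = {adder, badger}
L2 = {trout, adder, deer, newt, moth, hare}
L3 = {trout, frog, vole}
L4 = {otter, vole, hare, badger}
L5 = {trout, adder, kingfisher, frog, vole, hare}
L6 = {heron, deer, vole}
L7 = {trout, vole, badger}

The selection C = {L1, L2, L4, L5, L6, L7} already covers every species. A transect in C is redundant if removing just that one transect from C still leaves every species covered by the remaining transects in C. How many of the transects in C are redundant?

Drop L1: the rest still cover every species — redundant.
Drop L2: newt, moth uncovered — not redundant.
Drop L4: otter uncovered — not redundant.
Drop L5: kingfisher, frog uncovered — not redundant.
Drop L6: heron uncovered — not redundant.
Drop L7: the rest still cover every species — redundant.
2 redundant: L1, L7.

2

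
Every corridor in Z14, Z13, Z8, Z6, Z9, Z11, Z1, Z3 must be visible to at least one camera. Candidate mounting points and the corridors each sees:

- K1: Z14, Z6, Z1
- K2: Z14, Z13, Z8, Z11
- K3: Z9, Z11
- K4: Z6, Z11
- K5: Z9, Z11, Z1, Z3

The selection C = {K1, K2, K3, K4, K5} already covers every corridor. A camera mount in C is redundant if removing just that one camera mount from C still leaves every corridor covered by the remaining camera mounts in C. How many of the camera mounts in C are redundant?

Drop K1: the rest still cover every corridor — redundant.
Drop K2: Z13, Z8 uncovered — not redundant.
Drop K3: the rest still cover every corridor — redundant.
Drop K4: the rest still cover every corridor — redundant.
Drop K5: Z3 uncovered — not redundant.
3 redundant: K1, K3, K4.

3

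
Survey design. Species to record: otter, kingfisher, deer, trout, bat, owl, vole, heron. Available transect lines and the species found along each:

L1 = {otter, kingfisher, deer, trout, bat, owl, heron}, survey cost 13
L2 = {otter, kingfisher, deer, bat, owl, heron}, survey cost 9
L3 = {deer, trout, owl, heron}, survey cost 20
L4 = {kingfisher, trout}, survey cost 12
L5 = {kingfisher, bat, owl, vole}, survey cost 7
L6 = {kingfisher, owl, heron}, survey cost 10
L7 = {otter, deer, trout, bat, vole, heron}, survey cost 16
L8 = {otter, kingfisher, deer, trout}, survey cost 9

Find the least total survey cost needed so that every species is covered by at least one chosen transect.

20

L1, L5 cover every species at survey cost 13 + 7 = 20.
Any cover uses at least 2 transects; among all covering selections none totals below 20.
Greedy by coverage-per-survey cost would pick L2, L5, L8 for 25 — worse than the optimum 20.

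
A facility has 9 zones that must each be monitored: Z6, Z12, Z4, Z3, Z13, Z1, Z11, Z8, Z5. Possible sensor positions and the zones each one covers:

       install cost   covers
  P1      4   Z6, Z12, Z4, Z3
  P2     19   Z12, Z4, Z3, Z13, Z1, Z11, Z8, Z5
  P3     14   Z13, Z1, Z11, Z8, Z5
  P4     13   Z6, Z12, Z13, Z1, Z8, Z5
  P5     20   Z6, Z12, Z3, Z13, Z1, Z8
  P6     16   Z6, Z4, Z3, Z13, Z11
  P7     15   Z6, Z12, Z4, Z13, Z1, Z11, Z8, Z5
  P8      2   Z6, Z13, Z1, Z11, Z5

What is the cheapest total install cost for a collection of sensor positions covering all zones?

P1, P3 cover every zone at install cost 4 + 14 = 18.
Any cover uses at least 2 sensor positions; among all covering selections none totals below 18.
Greedy by coverage-per-install cost would pick P8, P1, P4 for 19 — worse than the optimum 18.

18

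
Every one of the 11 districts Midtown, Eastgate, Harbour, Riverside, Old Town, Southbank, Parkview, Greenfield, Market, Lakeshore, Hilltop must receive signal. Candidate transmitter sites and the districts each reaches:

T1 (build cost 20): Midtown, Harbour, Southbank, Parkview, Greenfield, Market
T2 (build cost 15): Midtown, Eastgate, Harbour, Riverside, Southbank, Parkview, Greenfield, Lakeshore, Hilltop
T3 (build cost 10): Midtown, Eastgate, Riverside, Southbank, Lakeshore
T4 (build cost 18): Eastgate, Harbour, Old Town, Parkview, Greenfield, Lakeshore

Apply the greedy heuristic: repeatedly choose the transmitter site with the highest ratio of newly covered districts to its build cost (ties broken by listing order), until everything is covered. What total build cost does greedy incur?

Pick 1: T2 adds 9 new (Midtown, Eastgate, Harbour, Riverside, Southbank, Parkview, Greenfield, Lakeshore, Hilltop) at build cost 15 (ratio 9/15).
Pick 2: T4 adds 1 new (Old Town) at build cost 18 (ratio 1/18).
Pick 3: T1 adds 1 new (Market) at build cost 20 (ratio 1/20).
Greedy total build cost: 15 + 18 + 20 = 53.

53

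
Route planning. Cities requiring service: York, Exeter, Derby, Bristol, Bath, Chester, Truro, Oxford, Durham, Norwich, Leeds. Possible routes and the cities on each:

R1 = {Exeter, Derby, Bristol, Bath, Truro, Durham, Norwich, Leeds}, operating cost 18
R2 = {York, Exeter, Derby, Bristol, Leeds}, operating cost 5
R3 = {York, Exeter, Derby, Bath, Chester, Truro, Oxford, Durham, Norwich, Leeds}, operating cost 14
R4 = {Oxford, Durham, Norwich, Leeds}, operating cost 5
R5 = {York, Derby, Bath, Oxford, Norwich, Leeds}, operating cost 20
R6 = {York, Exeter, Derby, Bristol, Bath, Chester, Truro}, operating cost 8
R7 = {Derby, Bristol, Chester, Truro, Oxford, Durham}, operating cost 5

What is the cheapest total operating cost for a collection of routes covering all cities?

R4, R6 cover every city at operating cost 5 + 8 = 13.
Any cover uses at least 2 routes; among all covering selections none totals below 13.

13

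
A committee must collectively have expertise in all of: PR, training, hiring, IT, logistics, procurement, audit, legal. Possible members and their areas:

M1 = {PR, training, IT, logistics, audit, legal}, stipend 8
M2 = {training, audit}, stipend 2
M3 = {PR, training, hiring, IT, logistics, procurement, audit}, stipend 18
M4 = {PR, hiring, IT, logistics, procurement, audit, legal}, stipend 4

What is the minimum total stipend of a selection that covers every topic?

6

M2, M4 cover every topic at stipend 2 + 4 = 6.
Any cover uses at least 2 members; among all covering selections none totals below 6.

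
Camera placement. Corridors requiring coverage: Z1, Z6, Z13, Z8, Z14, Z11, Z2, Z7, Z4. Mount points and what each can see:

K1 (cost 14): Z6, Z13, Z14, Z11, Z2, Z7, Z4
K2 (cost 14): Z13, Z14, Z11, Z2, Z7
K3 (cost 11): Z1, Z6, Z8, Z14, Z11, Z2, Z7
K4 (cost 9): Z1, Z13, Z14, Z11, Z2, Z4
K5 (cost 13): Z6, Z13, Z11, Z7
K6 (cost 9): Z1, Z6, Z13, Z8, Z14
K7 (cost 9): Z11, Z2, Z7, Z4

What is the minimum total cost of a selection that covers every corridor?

K6, K7 cover every corridor at cost 9 + 9 = 18.
Any cover uses at least 2 camera mounts; among all covering selections none totals below 18.

18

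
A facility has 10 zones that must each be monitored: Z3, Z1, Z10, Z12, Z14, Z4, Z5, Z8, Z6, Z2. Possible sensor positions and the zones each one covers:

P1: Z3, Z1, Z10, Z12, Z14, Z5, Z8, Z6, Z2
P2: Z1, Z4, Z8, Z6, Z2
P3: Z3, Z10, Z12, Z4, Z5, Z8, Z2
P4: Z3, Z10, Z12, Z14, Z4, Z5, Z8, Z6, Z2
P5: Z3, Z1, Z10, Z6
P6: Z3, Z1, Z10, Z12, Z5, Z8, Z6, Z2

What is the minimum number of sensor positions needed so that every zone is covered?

2

P1, P2 together cover {Z3, Z1, Z10, Z12, Z14, Z4, Z5, Z8, Z6, Z2} — every zone.
No single sensor position contains all 10 zones, so 2 is optimal.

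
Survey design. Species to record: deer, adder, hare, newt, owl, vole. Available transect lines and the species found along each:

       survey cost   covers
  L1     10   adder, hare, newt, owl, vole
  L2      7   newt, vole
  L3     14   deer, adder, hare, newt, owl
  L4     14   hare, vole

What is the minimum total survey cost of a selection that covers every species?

L2, L3 cover every species at survey cost 7 + 14 = 21.
Any cover uses at least 2 transects; among all covering selections none totals below 21.

21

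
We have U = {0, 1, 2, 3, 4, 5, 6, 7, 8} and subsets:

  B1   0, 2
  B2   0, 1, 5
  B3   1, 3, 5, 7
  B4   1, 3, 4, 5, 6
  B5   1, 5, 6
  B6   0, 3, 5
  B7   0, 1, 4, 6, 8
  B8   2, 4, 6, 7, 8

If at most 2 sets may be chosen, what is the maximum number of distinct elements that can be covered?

8

Choosing B2, B8 covers {0, 1, 2, 4, 5, 6, 7, 8} — 8 elements.
No choice of 2 sets does better; here 3 is left uncovered.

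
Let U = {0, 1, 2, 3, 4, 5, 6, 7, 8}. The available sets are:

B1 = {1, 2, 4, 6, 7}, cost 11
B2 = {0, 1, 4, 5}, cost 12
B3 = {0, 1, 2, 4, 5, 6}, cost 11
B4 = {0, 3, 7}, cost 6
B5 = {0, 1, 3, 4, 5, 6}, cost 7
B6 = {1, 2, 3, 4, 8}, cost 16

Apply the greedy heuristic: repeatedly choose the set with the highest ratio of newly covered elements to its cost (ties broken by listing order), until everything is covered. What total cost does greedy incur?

Pick 1: B5 adds 6 new (0, 1, 3, 4, 5, 6) at cost 7 (ratio 6/7).
Pick 2: B1 adds 2 new (2, 7) at cost 11 (ratio 2/11).
Pick 3: B6 adds 1 new (8) at cost 16 (ratio 1/16).
Greedy total cost: 7 + 11 + 16 = 34. (The true optimum is 29, so greedy overshoots here.)

34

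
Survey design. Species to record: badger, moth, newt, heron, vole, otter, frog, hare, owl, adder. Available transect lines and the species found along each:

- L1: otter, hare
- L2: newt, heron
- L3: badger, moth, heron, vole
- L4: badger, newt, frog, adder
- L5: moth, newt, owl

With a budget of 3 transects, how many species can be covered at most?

Choosing L1, L3, L4 covers {badger, moth, newt, heron, vole, otter, frog, hare, adder} — 9 species.
No choice of 3 transects does better; here owl is left uncovered.

9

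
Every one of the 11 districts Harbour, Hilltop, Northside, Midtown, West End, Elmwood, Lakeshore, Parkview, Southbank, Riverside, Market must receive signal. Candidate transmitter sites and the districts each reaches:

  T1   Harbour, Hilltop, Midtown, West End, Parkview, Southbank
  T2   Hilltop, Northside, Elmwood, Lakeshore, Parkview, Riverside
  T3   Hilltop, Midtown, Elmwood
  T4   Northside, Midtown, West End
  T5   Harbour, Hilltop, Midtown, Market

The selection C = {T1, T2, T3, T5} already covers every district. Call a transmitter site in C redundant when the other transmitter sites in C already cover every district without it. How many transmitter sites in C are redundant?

Drop T1: West End, Southbank uncovered — not redundant.
Drop T2: Northside, Lakeshore, Riverside uncovered — not redundant.
Drop T3: the rest still cover every district — redundant.
Drop T5: Market uncovered — not redundant.
1 redundant: T3.

1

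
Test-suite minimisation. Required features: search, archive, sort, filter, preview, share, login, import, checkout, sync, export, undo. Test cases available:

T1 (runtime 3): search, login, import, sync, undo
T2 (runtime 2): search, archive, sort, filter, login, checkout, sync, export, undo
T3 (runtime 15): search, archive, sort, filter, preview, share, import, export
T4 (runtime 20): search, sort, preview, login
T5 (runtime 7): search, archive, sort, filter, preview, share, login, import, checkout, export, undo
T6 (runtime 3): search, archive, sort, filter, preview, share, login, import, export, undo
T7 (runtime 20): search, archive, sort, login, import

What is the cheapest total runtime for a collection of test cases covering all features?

T2, T6 cover every feature at runtime 2 + 3 = 5.
Any cover uses at least 2 test cases; among all covering selections none totals below 5.

5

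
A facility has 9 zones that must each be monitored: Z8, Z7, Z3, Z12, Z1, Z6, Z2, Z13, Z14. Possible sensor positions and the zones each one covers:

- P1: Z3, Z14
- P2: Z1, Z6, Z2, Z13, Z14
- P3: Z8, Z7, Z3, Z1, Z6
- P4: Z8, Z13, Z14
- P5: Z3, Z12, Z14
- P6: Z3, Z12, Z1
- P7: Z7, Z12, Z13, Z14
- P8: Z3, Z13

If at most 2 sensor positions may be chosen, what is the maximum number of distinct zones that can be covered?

8

Choosing P2, P3 covers {Z8, Z7, Z3, Z1, Z6, Z2, Z13, Z14} — 8 zones.
No choice of 2 sensor positions does better; here Z12 is left uncovered.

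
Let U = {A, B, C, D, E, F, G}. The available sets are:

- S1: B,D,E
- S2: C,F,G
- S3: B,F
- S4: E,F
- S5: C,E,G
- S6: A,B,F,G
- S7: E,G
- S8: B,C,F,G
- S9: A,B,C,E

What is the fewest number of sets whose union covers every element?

3

S1, S2, S6 together cover {A, B, C, D, E, F, G} — every element.
No 2 of the 9 sets cover everything (all 36 pairs fall short), so 3 is minimum.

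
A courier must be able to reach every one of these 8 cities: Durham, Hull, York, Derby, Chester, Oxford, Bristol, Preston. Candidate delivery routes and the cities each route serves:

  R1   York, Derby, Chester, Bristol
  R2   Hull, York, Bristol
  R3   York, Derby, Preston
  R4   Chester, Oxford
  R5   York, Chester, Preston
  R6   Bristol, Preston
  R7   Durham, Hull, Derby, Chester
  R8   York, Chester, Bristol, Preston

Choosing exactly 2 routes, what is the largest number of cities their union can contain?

Choosing R7, R8 covers {Durham, Hull, York, Derby, Chester, Bristol, Preston} — 7 cities.
No choice of 2 routes does better; here Oxford is left uncovered.

7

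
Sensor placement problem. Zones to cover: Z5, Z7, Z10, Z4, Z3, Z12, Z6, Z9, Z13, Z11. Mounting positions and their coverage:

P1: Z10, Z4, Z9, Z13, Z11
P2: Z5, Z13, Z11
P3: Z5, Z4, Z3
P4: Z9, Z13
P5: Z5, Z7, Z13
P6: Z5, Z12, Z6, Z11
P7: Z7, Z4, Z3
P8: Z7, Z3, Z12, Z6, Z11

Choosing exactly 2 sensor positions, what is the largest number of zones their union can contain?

Choosing P1, P8 covers {Z7, Z10, Z4, Z3, Z12, Z6, Z9, Z13, Z11} — 9 zones.
No choice of 2 sensor positions does better; here Z5 is left uncovered.

9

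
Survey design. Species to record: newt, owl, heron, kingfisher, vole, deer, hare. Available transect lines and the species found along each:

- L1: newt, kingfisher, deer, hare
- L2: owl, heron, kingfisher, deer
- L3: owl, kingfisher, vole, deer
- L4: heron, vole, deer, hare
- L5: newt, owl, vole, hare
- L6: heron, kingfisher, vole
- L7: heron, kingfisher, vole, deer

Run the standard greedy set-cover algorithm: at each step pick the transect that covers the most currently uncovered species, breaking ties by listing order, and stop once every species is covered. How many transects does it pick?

Pick 1: L1 covers 4 new species (newt, kingfisher, deer, hare).
Pick 2: L2 covers 2 new species (owl, heron).
Pick 3: L3 covers 1 new species (vole).
Greedy uses 3 transects. (The true minimum is 2.)

3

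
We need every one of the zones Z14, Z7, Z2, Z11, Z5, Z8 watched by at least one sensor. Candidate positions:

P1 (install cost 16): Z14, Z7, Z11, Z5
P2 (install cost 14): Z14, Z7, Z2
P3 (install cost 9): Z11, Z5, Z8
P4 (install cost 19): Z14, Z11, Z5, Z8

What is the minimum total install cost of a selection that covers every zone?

23

P2, P3 cover every zone at install cost 14 + 9 = 23.
Any cover uses at least 2 sensor positions; among all covering selections none totals below 23.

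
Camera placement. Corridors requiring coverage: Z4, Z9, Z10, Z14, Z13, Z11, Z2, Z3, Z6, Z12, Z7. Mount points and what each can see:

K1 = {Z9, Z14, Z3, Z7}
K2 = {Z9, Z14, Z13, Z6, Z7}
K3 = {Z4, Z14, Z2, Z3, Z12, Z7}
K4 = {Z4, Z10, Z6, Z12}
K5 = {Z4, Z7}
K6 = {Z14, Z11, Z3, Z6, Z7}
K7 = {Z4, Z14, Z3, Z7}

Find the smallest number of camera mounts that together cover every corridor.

K2, K3, K4, K6 together cover {Z4, Z9, Z10, Z14, Z13, Z11, Z2, Z3, Z6, Z12, Z7} — every corridor.
No 3 of the 7 camera mounts cover everything (all 35 triples fall short), so 4 is minimum.

4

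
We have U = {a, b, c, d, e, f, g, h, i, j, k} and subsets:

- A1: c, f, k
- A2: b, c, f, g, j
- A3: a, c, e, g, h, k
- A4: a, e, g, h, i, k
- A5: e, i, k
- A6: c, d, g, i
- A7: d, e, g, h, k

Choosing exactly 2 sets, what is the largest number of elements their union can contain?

Choosing A2, A4 covers {a, b, c, e, f, g, h, i, j, k} — 10 elements.
No choice of 2 sets does better; here d is left uncovered.

10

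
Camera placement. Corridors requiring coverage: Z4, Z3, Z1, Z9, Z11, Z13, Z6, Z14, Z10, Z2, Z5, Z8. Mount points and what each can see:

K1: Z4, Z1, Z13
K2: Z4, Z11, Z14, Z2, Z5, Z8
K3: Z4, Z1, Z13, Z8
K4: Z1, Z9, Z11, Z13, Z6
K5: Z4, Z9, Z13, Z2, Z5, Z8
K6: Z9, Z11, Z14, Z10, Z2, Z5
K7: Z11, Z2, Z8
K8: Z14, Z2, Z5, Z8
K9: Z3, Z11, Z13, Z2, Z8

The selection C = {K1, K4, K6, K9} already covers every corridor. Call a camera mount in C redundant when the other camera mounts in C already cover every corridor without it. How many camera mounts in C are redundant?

0

Drop K1: Z4 uncovered — not redundant.
Drop K4: Z6 uncovered — not redundant.
Drop K6: Z14, Z10, Z5 uncovered — not redundant.
Drop K9: Z3, Z8 uncovered — not redundant.
None of the camera mounts in C is redundant.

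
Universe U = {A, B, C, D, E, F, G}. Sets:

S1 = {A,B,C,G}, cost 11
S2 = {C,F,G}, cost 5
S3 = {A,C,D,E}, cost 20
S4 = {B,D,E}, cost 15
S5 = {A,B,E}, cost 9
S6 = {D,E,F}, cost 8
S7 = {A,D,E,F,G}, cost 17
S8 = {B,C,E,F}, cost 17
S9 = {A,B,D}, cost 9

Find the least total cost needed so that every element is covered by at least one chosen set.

19

S1, S6 cover every element at cost 11 + 8 = 19.
Any cover uses at least 2 sets; among all covering selections none totals below 19.
Greedy by coverage-per-cost would pick S2, S5, S6 for 22 — worse than the optimum 19.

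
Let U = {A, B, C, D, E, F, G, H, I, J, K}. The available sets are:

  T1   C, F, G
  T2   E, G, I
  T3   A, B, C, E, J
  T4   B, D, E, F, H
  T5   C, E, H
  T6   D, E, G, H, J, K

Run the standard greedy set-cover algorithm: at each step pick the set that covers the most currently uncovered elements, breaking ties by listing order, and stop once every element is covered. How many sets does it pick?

Pick 1: T6 covers 6 new elements (D, E, G, H, J, K).
Pick 2: T3 covers 3 new elements (A, B, C).
Pick 3: T1 covers 1 new elements (F).
Pick 4: T2 covers 1 new elements (I).
Greedy uses 4 sets.

4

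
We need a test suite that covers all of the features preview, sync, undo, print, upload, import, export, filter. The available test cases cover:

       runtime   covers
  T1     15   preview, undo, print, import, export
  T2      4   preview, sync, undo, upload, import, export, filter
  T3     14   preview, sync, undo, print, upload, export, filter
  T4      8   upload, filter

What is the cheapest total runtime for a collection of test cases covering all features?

T2, T3 cover every feature at runtime 4 + 14 = 18.
Any cover uses at least 2 test cases; among all covering selections none totals below 18.

18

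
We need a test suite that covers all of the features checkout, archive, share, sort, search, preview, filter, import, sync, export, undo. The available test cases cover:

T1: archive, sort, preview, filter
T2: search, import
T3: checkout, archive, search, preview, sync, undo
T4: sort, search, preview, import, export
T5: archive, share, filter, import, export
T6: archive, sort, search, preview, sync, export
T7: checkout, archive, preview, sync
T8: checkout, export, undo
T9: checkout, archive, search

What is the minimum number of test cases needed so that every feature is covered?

3

T1, T3, T5 together cover {checkout, archive, share, sort, search, preview, filter, import, sync, export, undo} — every feature.
No 2 of the 9 test cases cover everything (all 36 pairs fall short), so 3 is minimum.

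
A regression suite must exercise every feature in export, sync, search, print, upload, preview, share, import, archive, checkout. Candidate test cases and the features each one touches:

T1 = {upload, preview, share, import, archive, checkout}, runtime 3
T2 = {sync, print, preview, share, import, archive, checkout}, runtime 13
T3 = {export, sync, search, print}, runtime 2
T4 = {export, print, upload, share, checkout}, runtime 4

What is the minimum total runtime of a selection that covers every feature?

T1, T3 cover every feature at runtime 3 + 2 = 5.
Any cover uses at least 2 test cases; among all covering selections none totals below 5.

5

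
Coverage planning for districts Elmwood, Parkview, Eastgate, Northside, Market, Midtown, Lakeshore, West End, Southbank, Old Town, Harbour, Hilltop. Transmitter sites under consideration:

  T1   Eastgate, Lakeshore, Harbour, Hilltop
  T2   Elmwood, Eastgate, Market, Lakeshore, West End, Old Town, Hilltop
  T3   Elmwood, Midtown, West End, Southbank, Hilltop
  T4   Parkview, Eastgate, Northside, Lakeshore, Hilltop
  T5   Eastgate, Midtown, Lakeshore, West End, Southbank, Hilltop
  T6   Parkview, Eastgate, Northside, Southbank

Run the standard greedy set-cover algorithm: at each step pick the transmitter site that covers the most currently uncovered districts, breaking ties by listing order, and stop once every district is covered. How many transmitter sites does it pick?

4

Pick 1: T2 covers 7 new districts (Elmwood, Eastgate, Market, Lakeshore, West End, Old Town, Hilltop).
Pick 2: T6 covers 3 new districts (Parkview, Northside, Southbank).
Pick 3: T1 covers 1 new districts (Harbour).
Pick 4: T3 covers 1 new districts (Midtown).
Greedy uses 4 transmitter sites.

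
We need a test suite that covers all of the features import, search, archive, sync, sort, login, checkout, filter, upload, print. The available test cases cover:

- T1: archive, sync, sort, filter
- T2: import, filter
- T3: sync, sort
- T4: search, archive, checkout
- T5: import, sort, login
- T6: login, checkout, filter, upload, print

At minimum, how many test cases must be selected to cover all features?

4

T1, T2, T4, T6 together cover {import, search, archive, sync, sort, login, checkout, filter, upload, print} — every feature.
No 3 of the 6 test cases cover everything (all 20 triples fall short), so 4 is minimum.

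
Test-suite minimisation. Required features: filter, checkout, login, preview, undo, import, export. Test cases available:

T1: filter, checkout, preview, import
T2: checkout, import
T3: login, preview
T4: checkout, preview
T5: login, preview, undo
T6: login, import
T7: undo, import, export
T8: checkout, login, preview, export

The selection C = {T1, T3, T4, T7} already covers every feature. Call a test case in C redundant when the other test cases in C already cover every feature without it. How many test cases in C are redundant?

Drop T1: filter uncovered — not redundant.
Drop T3: login uncovered — not redundant.
Drop T4: the rest still cover every feature — redundant.
Drop T7: undo, export uncovered — not redundant.
1 redundant: T4.

1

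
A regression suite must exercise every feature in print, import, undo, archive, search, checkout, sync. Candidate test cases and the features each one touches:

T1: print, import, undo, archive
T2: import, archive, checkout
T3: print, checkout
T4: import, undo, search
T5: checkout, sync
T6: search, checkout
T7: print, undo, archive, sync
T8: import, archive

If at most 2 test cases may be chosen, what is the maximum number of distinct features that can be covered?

6

Choosing T1, T5 covers {print, import, undo, archive, checkout, sync} — 6 features.
No choice of 2 test cases does better; here search is left uncovered.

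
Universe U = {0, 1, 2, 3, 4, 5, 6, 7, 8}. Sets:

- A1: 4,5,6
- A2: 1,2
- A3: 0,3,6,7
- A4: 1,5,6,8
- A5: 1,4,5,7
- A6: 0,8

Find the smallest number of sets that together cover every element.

A1, A2, A3, A4 together cover {0, 1, 2, 3, 4, 5, 6, 7, 8} — every element.
No 3 of the 6 sets cover everything (all 20 triples fall short), so 4 is minimum.

4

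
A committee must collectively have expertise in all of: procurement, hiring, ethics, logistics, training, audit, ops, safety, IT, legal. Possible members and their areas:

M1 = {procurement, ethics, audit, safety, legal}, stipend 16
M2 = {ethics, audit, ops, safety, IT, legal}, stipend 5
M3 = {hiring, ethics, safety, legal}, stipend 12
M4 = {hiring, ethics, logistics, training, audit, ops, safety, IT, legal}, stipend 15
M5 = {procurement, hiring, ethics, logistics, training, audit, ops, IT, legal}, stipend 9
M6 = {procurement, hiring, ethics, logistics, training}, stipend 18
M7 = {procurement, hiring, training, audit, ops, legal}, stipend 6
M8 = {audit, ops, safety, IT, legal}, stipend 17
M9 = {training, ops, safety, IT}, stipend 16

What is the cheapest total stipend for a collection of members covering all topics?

14

M2, M5 cover every topic at stipend 5 + 9 = 14.
Any cover uses at least 2 members; among all covering selections none totals below 14.
Greedy by coverage-per-stipend would pick M2, M7, M5 for 20 — worse than the optimum 14.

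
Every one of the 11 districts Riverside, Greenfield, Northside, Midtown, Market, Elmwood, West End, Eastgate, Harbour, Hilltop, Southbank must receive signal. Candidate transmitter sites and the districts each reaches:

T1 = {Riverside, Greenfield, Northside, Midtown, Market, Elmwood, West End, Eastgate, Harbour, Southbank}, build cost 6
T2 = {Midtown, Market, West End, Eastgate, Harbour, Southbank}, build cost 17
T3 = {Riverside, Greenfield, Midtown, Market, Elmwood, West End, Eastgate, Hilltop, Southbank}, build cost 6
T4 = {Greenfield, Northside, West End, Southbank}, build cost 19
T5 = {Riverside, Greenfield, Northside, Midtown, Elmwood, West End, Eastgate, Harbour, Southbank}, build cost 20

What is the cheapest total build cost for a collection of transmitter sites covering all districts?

T1, T3 cover every district at build cost 6 + 6 = 12.
Any cover uses at least 2 transmitter sites; among all covering selections none totals below 12.

12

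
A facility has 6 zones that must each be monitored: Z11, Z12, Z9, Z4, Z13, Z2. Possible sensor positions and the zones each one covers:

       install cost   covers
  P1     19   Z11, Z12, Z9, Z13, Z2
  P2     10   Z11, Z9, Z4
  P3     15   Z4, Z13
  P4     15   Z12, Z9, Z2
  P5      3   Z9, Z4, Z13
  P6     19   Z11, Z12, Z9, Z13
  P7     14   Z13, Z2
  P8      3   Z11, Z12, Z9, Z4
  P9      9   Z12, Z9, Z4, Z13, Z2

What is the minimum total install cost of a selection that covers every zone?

P8, P9 cover every zone at install cost 3 + 9 = 12.
Any cover uses at least 2 sensor positions; among all covering selections none totals below 12.

12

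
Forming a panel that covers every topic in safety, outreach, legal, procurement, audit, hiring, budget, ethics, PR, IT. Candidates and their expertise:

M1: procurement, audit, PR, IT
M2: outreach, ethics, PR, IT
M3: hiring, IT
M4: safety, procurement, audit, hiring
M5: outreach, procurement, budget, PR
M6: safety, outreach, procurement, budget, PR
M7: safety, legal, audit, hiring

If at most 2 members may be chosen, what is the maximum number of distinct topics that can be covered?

8

Choosing M2, M4 covers {safety, outreach, procurement, audit, hiring, ethics, PR, IT} — 8 topics.
No choice of 2 members does better; here legal, budget are left uncovered.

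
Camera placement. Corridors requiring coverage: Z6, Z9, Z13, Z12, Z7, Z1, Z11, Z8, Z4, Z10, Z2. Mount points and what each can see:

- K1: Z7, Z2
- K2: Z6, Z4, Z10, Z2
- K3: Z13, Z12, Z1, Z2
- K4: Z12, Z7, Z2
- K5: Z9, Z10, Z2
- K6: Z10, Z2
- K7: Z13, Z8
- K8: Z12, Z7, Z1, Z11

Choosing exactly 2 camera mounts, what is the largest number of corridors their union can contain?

Choosing K2, K8 covers {Z6, Z12, Z7, Z1, Z11, Z4, Z10, Z2} — 8 corridors.
No choice of 2 camera mounts does better; here Z9, Z13, Z8 are left uncovered.

8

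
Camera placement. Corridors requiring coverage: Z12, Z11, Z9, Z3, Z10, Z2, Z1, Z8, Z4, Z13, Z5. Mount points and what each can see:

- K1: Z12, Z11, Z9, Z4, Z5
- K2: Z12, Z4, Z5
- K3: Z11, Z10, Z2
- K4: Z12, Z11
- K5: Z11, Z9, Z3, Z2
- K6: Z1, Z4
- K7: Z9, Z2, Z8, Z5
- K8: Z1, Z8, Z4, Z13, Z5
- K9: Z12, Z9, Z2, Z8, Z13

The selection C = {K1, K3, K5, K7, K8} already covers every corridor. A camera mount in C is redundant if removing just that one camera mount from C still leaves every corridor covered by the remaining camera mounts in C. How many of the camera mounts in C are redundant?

Drop K1: Z12 uncovered — not redundant.
Drop K3: Z10 uncovered — not redundant.
Drop K5: Z3 uncovered — not redundant.
Drop K7: the rest still cover every corridor — redundant.
Drop K8: Z1, Z13 uncovered — not redundant.
1 redundant: K7.

1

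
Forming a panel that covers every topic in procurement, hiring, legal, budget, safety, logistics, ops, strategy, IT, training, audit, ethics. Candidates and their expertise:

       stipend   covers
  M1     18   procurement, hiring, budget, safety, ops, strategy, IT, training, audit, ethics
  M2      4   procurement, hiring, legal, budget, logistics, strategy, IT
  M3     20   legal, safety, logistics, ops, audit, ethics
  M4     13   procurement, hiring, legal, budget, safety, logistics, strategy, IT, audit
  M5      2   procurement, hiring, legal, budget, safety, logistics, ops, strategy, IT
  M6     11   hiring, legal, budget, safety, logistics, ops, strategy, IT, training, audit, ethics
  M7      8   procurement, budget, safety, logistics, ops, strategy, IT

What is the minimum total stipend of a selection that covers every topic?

M5, M6 cover every topic at stipend 2 + 11 = 13.
Any cover uses at least 2 members; among all covering selections none totals below 13.

13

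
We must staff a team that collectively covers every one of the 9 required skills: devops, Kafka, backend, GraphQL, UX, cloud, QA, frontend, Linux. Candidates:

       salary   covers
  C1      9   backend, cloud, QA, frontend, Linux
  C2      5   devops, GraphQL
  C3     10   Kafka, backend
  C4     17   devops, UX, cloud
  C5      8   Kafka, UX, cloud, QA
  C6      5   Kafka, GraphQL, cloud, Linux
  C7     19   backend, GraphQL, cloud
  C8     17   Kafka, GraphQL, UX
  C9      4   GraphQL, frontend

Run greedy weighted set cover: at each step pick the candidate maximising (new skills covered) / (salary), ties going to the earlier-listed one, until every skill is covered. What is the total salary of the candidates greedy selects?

27

Pick 1: C6 adds 4 new (Kafka, GraphQL, cloud, Linux) at salary 5 (ratio 4/5).
Pick 2: C1 adds 3 new (backend, QA, frontend) at salary 9 (ratio 3/9).
Pick 3: C2 adds 1 new (devops) at salary 5 (ratio 1/5).
Pick 4: C5 adds 1 new (UX) at salary 8 (ratio 1/8).
Greedy total salary: 5 + 9 + 5 + 8 = 27. (The true optimum is 22, so greedy overshoots here.)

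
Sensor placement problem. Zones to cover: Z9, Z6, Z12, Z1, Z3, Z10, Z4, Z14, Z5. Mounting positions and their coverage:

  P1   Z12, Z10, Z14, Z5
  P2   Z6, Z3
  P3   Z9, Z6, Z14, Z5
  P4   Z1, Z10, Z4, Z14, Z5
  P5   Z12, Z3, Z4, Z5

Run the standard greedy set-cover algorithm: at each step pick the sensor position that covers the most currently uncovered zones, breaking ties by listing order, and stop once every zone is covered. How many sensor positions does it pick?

4

Pick 1: P4 covers 5 new zones (Z1, Z10, Z4, Z14, Z5).
Pick 2: P2 covers 2 new zones (Z6, Z3).
Pick 3: P1 covers 1 new zones (Z12).
Pick 4: P3 covers 1 new zones (Z9).
Greedy uses 4 sensor positions. (The true minimum is 3.)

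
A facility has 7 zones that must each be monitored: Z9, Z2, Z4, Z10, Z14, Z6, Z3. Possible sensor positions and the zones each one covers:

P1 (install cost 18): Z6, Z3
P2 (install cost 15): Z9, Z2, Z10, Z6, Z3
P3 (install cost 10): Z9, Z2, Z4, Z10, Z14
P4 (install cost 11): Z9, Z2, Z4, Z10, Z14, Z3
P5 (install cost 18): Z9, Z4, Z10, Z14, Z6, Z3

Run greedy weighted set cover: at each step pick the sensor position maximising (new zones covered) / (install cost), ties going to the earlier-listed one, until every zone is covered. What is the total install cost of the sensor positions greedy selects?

Pick 1: P4 adds 6 new (Z9, Z2, Z4, Z10, Z14, Z3) at install cost 11 (ratio 6/11).
Pick 2: P2 adds 1 new (Z6) at install cost 15 (ratio 1/15).
Greedy total install cost: 11 + 15 = 26. (The true optimum is 25, so greedy overshoots here.)

26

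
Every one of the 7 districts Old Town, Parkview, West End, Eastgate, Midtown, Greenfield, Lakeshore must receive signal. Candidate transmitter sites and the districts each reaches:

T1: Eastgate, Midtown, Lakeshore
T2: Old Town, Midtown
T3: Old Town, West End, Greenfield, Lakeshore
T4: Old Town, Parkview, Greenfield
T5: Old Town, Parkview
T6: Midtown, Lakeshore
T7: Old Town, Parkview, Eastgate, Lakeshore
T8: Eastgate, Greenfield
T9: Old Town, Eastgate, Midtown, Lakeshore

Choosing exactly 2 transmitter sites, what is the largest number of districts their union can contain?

Choosing T1, T3 covers {Old Town, West End, Eastgate, Midtown, Greenfield, Lakeshore} — 6 districts.
No choice of 2 transmitter sites does better; here Parkview is left uncovered.

6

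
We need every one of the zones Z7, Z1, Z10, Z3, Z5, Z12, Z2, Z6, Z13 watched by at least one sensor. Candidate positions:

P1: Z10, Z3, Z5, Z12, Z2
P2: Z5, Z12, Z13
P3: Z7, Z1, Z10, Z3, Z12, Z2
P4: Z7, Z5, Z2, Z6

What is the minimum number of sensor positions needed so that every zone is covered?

3

P2, P3, P4 together cover {Z7, Z1, Z10, Z3, Z5, Z12, Z2, Z6, Z13} — every zone.
No 2 of the 4 sensor positions cover everything (all 6 pairs fall short), so 3 is minimum.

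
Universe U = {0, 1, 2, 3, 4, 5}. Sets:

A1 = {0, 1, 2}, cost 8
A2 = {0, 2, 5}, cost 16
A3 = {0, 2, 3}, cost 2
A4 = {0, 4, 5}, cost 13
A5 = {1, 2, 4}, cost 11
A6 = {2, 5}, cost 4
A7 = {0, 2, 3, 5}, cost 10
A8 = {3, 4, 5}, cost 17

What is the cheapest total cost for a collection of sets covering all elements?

A3, A5, A6 cover every element at cost 2 + 11 + 4 = 17.
Any cover uses at least 2 sets; among all covering selections none totals below 17.

17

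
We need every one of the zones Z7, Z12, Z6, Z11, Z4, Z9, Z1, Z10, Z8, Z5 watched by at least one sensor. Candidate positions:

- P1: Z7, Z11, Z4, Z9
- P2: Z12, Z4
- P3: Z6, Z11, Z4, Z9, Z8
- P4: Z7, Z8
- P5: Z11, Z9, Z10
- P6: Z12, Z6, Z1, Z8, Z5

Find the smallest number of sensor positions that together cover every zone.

3

P1, P5, P6 together cover {Z7, Z12, Z6, Z11, Z4, Z9, Z1, Z10, Z8, Z5} — every zone.
No 2 of the 6 sensor positions cover everything (all 15 pairs fall short), so 3 is minimum.
Greedy (largest uncovered first) would take P3, P6, P1, P5 — 4 sensor positions — but 3 suffice.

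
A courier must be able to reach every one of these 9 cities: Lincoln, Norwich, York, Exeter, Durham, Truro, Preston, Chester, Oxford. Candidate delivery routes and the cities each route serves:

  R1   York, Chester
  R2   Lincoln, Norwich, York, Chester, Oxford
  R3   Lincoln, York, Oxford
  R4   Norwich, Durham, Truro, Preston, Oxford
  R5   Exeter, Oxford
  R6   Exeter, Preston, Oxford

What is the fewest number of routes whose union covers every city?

3

R2, R4, R5 together cover {Lincoln, Norwich, York, Exeter, Durham, Truro, Preston, Chester, Oxford} — every city.
No 2 of the 6 routes cover everything (all 15 pairs fall short), so 3 is minimum.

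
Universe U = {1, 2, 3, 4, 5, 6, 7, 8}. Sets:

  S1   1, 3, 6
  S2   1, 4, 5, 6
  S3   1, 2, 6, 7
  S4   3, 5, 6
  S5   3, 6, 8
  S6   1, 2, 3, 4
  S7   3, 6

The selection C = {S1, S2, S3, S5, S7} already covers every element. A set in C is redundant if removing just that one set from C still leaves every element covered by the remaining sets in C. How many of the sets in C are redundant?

Drop S1: the rest still cover every element — redundant.
Drop S2: 4, 5 uncovered — not redundant.
Drop S3: 2, 7 uncovered — not redundant.
Drop S5: 8 uncovered — not redundant.
Drop S7: the rest still cover every element — redundant.
2 redundant: S1, S7.

2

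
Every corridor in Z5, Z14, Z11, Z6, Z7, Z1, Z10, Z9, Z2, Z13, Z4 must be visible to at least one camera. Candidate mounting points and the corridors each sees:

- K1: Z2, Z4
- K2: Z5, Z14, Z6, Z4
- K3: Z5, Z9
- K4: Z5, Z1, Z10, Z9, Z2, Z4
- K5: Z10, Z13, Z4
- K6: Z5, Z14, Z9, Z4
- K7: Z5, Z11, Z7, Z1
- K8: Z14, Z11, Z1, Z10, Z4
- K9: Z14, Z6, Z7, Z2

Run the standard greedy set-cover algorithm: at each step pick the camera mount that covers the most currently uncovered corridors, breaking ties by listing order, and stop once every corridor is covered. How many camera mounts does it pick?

Pick 1: K4 covers 6 new corridors (Z5, Z1, Z10, Z9, Z2, Z4).
Pick 2: K9 covers 3 new corridors (Z14, Z6, Z7).
Pick 3: K5 covers 1 new corridors (Z13).
Pick 4: K7 covers 1 new corridors (Z11).
Greedy uses 4 camera mounts.

4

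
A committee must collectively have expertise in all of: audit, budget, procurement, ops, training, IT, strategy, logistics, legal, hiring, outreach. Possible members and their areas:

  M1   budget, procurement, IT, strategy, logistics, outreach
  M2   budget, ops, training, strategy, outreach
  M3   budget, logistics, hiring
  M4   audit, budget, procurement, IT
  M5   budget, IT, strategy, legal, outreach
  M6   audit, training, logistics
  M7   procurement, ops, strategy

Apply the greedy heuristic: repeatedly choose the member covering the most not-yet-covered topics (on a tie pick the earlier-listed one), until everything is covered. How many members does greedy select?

5

Pick 1: M1 covers 6 new topics (budget, procurement, IT, strategy, logistics, outreach).
Pick 2: M2 covers 2 new topics (ops, training).
Pick 3: M3 covers 1 new topics (hiring).
Pick 4: M4 covers 1 new topics (audit).
Pick 5: M5 covers 1 new topics (legal).
Greedy uses 5 members. (The true minimum is 4.)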